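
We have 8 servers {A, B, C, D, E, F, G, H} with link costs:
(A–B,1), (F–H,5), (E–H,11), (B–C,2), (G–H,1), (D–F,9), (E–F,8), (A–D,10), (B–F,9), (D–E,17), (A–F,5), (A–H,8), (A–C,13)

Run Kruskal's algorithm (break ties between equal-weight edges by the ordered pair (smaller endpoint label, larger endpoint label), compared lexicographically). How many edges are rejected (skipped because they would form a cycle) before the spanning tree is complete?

2

Kruskal: consider edges lightest-first.
A–B (1): add — endpoints in different components.
G–H (1): add — endpoints in different components.
B–C (2): add — endpoints in different components.
A–F (5): add — endpoints in different components.
F–H (5): add — endpoints in different components.
A–H (8): skip — A and H already connected.
E–F (8): add — endpoints in different components.
B–F (9): skip — B and F already connected.
D–F (9): add — endpoints in different components.
Edges rejected before the tree was complete: 2.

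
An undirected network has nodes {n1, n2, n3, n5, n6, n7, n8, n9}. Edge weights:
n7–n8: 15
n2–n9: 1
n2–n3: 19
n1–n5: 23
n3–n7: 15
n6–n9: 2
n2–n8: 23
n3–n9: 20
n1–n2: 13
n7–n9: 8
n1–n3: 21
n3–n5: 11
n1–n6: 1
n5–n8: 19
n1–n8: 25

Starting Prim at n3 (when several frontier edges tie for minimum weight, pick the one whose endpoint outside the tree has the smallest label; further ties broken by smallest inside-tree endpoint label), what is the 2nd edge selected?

Grow the tree from n3 using Prim:
Step 1: cheapest edge leaving the tree is n3–n5 (11); add n5.
Step 2: cheapest edge leaving the tree is n3–n7 (15); add n7.
Step 3: cheapest edge leaving the tree is n7–n9 (8); add n9.
Step 4: cheapest edge leaving the tree is n2–n9 (1); add n2.
Step 5: cheapest edge leaving the tree is n6–n9 (2); add n6.
Step 6: cheapest edge leaving the tree is n1–n6 (1); add n1.
Step 7: cheapest edge leaving the tree is n7–n8 (15); add n8.
The 2nd edge added is n3–n7.

n3-n7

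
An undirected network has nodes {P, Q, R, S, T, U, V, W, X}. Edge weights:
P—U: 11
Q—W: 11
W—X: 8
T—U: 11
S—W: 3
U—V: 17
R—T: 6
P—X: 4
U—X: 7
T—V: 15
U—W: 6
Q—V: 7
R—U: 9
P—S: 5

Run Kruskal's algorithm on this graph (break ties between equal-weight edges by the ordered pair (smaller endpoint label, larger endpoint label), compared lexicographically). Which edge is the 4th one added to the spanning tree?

R-T

Sort edges by weight, then run Kruskal:
S—W (3): add — endpoints in different components.
P—X (4): add — endpoints in different components.
P—S (5): add — endpoints in different components.
R—T (6): add — endpoints in different components.
U—W (6): add — endpoints in different components.
Q—V (7): add — endpoints in different components.
U—X (7): skip — U and X already connected.
W—X (8): skip — X and W already connected.
R—U (9): add — endpoints in different components.
P—U (11): skip — P and U already connected.
Q—W (11): add — endpoints in different components.
The 4th edge added is R—T.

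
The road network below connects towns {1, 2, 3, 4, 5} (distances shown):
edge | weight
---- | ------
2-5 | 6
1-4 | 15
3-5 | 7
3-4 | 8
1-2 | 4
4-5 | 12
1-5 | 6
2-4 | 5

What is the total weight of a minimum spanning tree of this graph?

Prim, starting at 2.
Step 1: frontier [1-2 4, 2-4 5, 2-5 6] → take 1-2 (4); add 1.
Step 2: frontier [1-5 6, 1-4 15, 2-4 5, 2-5 6] → take 2-4 (5); add 4.
Step 3: frontier [1-5 6, 2-5 6, 3-4 8, 4-5 12] → take 1-5 (6); add 5.
Step 4: frontier [3-4 8, 3-5 7] → take 3-5 (7); add 3.
MST edges: 1-2, 2-4, 1-5, 3-5; total weight 4+5+6+7 = 22.

22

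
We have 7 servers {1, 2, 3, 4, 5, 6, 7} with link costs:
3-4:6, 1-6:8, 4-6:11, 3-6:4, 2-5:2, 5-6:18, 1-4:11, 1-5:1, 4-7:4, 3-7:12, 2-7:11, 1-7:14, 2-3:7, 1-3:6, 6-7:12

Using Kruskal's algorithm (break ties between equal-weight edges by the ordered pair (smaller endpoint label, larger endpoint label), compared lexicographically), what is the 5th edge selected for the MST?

1-3

Kruskal: consider edges lightest-first.
1-5 (1): add — endpoints in different components.
2-5 (2): add — endpoints in different components.
3-6 (4): add — endpoints in different components.
4-7 (4): add — endpoints in different components.
1-3 (6): add — endpoints in different components.
3-4 (6): add — endpoints in different components.
The 5th edge added is 1-3.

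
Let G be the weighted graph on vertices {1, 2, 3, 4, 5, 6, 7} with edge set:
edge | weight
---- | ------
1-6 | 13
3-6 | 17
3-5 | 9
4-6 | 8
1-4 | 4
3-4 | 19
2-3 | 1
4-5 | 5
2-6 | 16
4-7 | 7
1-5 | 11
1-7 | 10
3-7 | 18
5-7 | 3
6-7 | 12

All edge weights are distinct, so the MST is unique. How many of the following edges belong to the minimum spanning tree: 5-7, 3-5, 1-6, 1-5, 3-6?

Kruskal: consider edges lightest-first.
2-3 (1): add — endpoints in different components.
5-7 (3): add — endpoints in different components.
1-4 (4): add — endpoints in different components.
4-5 (5): add — endpoints in different components.
4-7 (7): skip — 4 and 7 already connected.
4-6 (8): add — endpoints in different components.
3-5 (9): add — endpoints in different components.
MST edge set: {2-3, 5-7, 1-4, 4-5, 4-6, 3-5}.
Of the listed edges, {5-7, 3-5} are in the MST → 2.

2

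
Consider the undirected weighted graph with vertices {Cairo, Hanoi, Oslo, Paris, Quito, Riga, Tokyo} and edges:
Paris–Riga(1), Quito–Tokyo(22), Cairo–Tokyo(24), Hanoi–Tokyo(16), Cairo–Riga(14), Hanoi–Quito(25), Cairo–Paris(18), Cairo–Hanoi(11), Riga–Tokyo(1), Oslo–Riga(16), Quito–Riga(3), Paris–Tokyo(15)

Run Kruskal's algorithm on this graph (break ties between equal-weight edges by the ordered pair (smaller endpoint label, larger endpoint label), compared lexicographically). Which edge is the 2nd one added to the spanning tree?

Riga-Tokyo

Kruskal's algorithm — process edges by increasing weight (ties by edge label):
Paris–Riga (1): add. Components now {Tokyo} {Hanoi} {Paris,Riga} {Quito} {Oslo} {Cairo}
Riga–Tokyo (1): add. Components now {Paris,Riga,Tokyo} {Hanoi} {Quito} {Oslo} {Cairo}
Quito–Riga (3): add. Components now {Paris,Quito,Riga,Tokyo} {Hanoi} {Oslo} {Cairo}
Cairo–Hanoi (11): add. Components now {Paris,Quito,Riga,Tokyo} {Cairo,Hanoi} {Oslo}
Cairo–Riga (14): add. Components now {Cairo,Hanoi,Paris,Quito,Riga,Tokyo} {Oslo}
Paris–Tokyo (15): skip — Tokyo and Paris already connected.
Hanoi–Tokyo (16): skip — Tokyo and Hanoi already connected.
Oslo–Riga (16): add. Components now {Cairo,Hanoi,Oslo,Paris,Quito,Riga,Tokyo}
The 2nd edge added is Riga–Tokyo.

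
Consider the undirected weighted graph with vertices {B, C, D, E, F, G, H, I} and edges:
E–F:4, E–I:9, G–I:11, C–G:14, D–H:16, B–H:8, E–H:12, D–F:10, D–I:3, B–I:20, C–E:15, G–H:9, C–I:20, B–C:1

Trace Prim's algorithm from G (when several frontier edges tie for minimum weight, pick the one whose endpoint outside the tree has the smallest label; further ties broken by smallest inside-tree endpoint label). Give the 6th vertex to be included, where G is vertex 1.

Grow the tree from G using Prim:
Step 1: cheapest edge leaving the tree is G–H (9); add H.
Step 2: cheapest edge leaving the tree is B–H (8); add B.
Step 3: cheapest edge leaving the tree is B–C (1); add C.
Step 4: cheapest edge leaving the tree is G–I (11); add I.
Step 5: cheapest edge leaving the tree is D–I (3); add D.
Step 6: cheapest edge leaving the tree is E–I (9); add E.
Step 7: cheapest edge leaving the tree is E–F (4); add F.
Vertex order: G, H, B, C, I, D, E, F. The 6th vertex is D.

D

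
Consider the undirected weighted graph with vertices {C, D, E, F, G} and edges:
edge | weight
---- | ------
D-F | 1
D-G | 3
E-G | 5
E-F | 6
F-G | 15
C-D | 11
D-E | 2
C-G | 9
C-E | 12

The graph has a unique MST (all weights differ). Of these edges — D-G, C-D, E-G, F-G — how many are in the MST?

Sort edges by weight, then run Kruskal:
D-F (1): add — endpoints in different components.
D-E (2): add — endpoints in different components.
D-G (3): add — endpoints in different components.
E-G (5): skip — E and G already connected.
E-F (6): skip — E and F already connected.
C-G (9): add — endpoints in different components.
MST edge set: {D-F, D-E, D-G, C-G}.
Of the listed edges, {D-G} are in the MST → 1.

1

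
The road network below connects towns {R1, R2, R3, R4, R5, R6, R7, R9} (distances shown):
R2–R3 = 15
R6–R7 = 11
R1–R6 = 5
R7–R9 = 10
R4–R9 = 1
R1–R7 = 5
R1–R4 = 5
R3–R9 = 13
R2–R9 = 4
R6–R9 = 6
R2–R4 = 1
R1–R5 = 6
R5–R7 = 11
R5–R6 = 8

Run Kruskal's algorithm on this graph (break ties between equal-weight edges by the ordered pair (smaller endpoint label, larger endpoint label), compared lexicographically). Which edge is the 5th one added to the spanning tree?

R1-R7

Sort edges by weight, then run Kruskal:
R2–R4 (1): add — endpoints in different components.
R4–R9 (1): add — endpoints in different components.
R2–R9 (4): skip — R9 and R2 already connected.
R1–R4 (5): add — endpoints in different components.
R1–R6 (5): add — endpoints in different components.
R1–R7 (5): add — endpoints in different components.
R1–R5 (6): add — endpoints in different components.
R6–R9 (6): skip — R6 and R9 already connected.
R5–R6 (8): skip — R6 and R5 already connected.
R7–R9 (10): skip — R9 and R7 already connected.
R5–R7 (11): skip — R5 and R7 already connected.
R6–R7 (11): skip — R6 and R7 already connected.
R3–R9 (13): add — endpoints in different components.
The 5th edge added is R1–R7.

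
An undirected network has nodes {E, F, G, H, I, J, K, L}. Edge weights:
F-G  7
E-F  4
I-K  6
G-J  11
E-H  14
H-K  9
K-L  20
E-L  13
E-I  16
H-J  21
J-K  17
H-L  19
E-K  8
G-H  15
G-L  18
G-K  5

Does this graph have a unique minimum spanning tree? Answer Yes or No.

Kruskal's algorithm — process edges by increasing weight (ties by edge label):
E-F (4): add — endpoints in different components.
G-K (5): add — endpoints in different components.
I-K (6): add — endpoints in different components.
F-G (7): add — endpoints in different components.
E-K (8): skip — E and K already connected.
H-K (9): add — endpoints in different components.
G-J (11): add — endpoints in different components.
E-L (13): add — endpoints in different components.
Every non-tree edge has weight strictly greater than the heaviest edge on the tree path between its endpoints, so the MST is unique.

Yes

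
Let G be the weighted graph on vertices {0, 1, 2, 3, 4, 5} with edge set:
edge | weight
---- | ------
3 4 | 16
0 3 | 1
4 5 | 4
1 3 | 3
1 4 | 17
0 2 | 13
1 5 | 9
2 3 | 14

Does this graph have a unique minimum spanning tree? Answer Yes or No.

Kruskal's algorithm — process edges by increasing weight (ties by edge label):
0 3 (1): add — endpoints in different components.
1 3 (3): add — endpoints in different components.
4 5 (4): add — endpoints in different components.
1 5 (9): add — endpoints in different components.
0 2 (13): add — endpoints in different components.
Every non-tree edge has weight strictly greater than the heaviest edge on the tree path between its endpoints, so the MST is unique.

Yes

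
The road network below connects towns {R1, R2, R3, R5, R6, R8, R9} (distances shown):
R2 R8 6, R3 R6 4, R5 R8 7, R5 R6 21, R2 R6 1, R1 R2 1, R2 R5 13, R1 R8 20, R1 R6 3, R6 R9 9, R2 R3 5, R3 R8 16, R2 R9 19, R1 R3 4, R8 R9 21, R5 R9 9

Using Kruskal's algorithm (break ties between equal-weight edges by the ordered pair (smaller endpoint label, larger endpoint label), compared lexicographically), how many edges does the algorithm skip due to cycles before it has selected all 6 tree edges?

Kruskal: consider edges lightest-first.
R1 R2 (1): add. Components now {R1,R2} {R3} {R5} {R8} {R6} {R9}
R2 R6 (1): add. Components now {R1,R2,R6} {R3} {R5} {R8} {R9}
R1 R6 (3): skip — R1 and R6 already connected.
R1 R3 (4): add. Components now {R1,R2,R3,R6} {R5} {R8} {R9}
R3 R6 (4): skip — R3 and R6 already connected.
R2 R3 (5): skip — R2 and R3 already connected.
R2 R8 (6): add. Components now {R1,R2,R3,R6,R8} {R5} {R9}
R5 R8 (7): add. Components now {R1,R2,R3,R5,R6,R8} {R9}
R5 R9 (9): add. Components now {R1,R2,R3,R5,R6,R8,R9}
Edges rejected before the tree was complete: 3.

3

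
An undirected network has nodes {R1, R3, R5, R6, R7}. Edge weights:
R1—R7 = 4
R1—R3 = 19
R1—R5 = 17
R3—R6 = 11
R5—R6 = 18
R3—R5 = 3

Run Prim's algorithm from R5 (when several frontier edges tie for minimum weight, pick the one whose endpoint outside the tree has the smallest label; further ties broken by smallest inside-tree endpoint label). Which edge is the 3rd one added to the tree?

Grow the tree from R5 using Prim:
Step 1: cheapest edge leaving the tree is R3—R5 (3); add R3.
Step 2: cheapest edge leaving the tree is R3—R6 (11); add R6.
Step 3: cheapest edge leaving the tree is R1—R5 (17); add R1.
Step 4: cheapest edge leaving the tree is R1—R7 (4); add R7.
The 3rd edge added is R1—R5.

R1-R5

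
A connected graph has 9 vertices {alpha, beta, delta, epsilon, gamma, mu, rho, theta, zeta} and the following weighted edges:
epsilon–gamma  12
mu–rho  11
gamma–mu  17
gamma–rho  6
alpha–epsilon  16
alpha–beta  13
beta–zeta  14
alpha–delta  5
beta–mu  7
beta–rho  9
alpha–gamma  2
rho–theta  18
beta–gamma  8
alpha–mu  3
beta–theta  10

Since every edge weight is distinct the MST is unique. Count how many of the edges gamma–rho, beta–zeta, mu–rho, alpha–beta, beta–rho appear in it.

Kruskal: consider edges lightest-first.
alpha–gamma (2): add — endpoints in different components.
alpha–mu (3): add — endpoints in different components.
alpha–delta (5): add — endpoints in different components.
gamma–rho (6): add — endpoints in different components.
beta–mu (7): add — endpoints in different components.
beta–gamma (8): skip — gamma and beta already connected.
beta–rho (9): skip — rho and beta already connected.
beta–theta (10): add — endpoints in different components.
mu–rho (11): skip — rho and mu already connected.
epsilon–gamma (12): add — endpoints in different components.
alpha–beta (13): skip — beta and alpha already connected.
beta–zeta (14): add — endpoints in different components.
MST edge set: {alpha–gamma, alpha–mu, alpha–delta, gamma–rho, beta–mu, beta–theta, epsilon–gamma, beta–zeta}.
Of the listed edges, {gamma–rho, beta–zeta} are in the MST → 2.

2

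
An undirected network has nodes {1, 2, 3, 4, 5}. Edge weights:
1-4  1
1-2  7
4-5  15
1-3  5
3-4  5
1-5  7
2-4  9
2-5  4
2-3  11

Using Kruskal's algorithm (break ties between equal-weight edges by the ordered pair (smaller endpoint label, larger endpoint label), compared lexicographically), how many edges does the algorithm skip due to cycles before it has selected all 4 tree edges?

Sort edges by weight, then run Kruskal:
1-4 (1): add. Components now {1,4} {2} {3} {5}
2-5 (4): add. Components now {1,4} {2,5} {3}
1-3 (5): add. Components now {1,3,4} {2,5}
3-4 (5): skip — 3 and 4 already connected.
1-2 (7): add. Components now {1,2,3,4,5}
Edges rejected before the tree was complete: 1.

1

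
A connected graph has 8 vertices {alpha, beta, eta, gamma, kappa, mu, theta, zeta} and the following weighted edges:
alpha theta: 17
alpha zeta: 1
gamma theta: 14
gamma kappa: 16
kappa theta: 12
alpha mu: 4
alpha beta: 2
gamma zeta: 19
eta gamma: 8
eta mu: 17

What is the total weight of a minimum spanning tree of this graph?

58

Kruskal's algorithm — process edges by increasing weight (ties by edge label):
alpha zeta (1): add — endpoints in different components.
alpha beta (2): add — endpoints in different components.
alpha mu (4): add — endpoints in different components.
eta gamma (8): add — endpoints in different components.
kappa theta (12): add — endpoints in different components.
gamma theta (14): add — endpoints in different components.
gamma kappa (16): skip — gamma and kappa already connected.
alpha theta (17): add — endpoints in different components.
MST edges: alpha zeta, alpha beta, alpha mu, eta gamma, kappa theta, gamma theta, alpha theta; total weight 1+2+4+8+12+14+17 = 58.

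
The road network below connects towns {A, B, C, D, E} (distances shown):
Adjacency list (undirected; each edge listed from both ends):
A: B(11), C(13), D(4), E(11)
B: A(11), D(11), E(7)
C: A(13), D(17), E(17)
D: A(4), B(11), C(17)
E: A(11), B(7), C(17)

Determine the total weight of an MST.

Kruskal's algorithm — process edges by increasing weight (ties by edge label):
A D (4): add — endpoints in different components.
B E (7): add — endpoints in different components.
A B (11): add — endpoints in different components.
A E (11): skip — A and E already connected.
B D (11): skip — B and D already connected.
A C (13): add — endpoints in different components.
MST edges: A D, B E, A B, A C; total weight 4+7+11+13 = 35.

35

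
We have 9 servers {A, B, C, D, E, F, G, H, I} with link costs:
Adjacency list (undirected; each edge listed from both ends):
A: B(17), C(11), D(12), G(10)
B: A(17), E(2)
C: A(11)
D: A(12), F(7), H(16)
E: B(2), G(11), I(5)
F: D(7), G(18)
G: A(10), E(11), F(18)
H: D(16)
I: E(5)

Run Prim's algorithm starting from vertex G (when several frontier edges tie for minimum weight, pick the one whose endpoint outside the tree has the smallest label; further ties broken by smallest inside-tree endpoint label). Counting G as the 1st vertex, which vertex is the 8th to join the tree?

F

Grow the tree from G using Prim:
Step 1: cheapest edge leaving the tree is A–G (10); add A.
Step 2: cheapest edge leaving the tree is A–C (11); add C.
Step 3: cheapest edge leaving the tree is E–G (11); add E.
Step 4: cheapest edge leaving the tree is B–E (2); add B.
Step 5: cheapest edge leaving the tree is E–I (5); add I.
Step 6: cheapest edge leaving the tree is A–D (12); add D.
Step 7: cheapest edge leaving the tree is D–F (7); add F.
Step 8: cheapest edge leaving the tree is D–H (16); add H.
Vertex order: G, A, C, E, B, I, D, F, H. The 8th vertex is F.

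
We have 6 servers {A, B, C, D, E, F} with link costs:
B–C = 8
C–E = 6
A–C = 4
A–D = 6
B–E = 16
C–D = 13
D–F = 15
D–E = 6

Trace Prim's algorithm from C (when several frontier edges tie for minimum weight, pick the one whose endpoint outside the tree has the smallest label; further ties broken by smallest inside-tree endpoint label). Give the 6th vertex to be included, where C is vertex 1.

F

Prim, starting at C.
Step 1: cheapest edge leaving the tree is A–C (4); add A.
Step 2: cheapest edge leaving the tree is A–D (6); add D.
Step 3: cheapest edge leaving the tree is C–E (6); add E.
Step 4: cheapest edge leaving the tree is B–C (8); add B.
Step 5: cheapest edge leaving the tree is D–F (15); add F.
Vertex order: C, A, D, E, B, F. The 6th vertex is F.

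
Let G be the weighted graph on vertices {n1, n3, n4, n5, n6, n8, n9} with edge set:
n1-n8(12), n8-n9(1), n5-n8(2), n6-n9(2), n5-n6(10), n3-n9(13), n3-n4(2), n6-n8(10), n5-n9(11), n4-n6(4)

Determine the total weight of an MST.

Prim's algorithm from n9:
Step 1: frontier [n8-n9 1, n6-n9 2, n5-n9 11, n3-n9 13] → take n8-n9 (1); add n8.
Step 2: frontier [n5-n8 2, n6-n8 10, n1-n8 12, n6-n9 2, n5-n9 11, n3-n9 13] → take n5-n8 (2); add n5.
Step 3: frontier [n5-n6 10, n6-n8 10, n1-n8 12, n6-n9 2, n3-n9 13] → take n6-n9 (2); add n6.
Step 4: frontier [n4-n6 4, n1-n8 12, n3-n9 13] → take n4-n6 (4); add n4.
Step 5: frontier [n3-n4 2, n1-n8 12, n3-n9 13] → take n3-n4 (2); add n3.
Step 6: frontier [n1-n8 12] → take n1-n8 (12); add n1.
MST edges: n8-n9, n5-n8, n6-n9, n4-n6, n3-n4, n1-n8; total weight 1+2+2+4+2+12 = 23.

23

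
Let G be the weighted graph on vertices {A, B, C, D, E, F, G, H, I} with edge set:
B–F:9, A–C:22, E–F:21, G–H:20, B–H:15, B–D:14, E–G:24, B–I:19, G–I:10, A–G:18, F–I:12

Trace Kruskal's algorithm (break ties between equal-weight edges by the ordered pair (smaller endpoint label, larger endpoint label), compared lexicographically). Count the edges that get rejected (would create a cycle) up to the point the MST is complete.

2

Sort edges by weight, then run Kruskal:
B–F (9): add — endpoints in different components.
G–I (10): add — endpoints in different components.
F–I (12): add — endpoints in different components.
B–D (14): add — endpoints in different components.
B–H (15): add — endpoints in different components.
A–G (18): add — endpoints in different components.
B–I (19): skip — B and I already connected.
G–H (20): skip — G and H already connected.
E–F (21): add — endpoints in different components.
A–C (22): add — endpoints in different components.
Edges rejected before the tree was complete: 2.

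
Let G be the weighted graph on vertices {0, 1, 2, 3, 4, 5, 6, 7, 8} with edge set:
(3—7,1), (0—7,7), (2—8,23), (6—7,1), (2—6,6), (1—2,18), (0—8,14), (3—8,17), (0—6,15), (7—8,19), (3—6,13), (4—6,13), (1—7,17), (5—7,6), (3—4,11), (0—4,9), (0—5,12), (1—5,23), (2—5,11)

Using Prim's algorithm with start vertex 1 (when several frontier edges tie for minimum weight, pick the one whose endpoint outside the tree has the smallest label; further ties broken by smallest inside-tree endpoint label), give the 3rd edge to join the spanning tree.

Prim's algorithm from 1:
Step 1: cheapest edge leaving the tree is 1—7 (17); add 7.
Step 2: cheapest edge leaving the tree is 3—7 (1); add 3.
Step 3: cheapest edge leaving the tree is 6—7 (1); add 6.
Step 4: cheapest edge leaving the tree is 2—6 (6); add 2.
Step 5: cheapest edge leaving the tree is 5—7 (6); add 5.
Step 6: cheapest edge leaving the tree is 0—7 (7); add 0.
Step 7: cheapest edge leaving the tree is 0—4 (9); add 4.
Step 8: cheapest edge leaving the tree is 0—8 (14); add 8.
The 3rd edge added is 6—7.

6-7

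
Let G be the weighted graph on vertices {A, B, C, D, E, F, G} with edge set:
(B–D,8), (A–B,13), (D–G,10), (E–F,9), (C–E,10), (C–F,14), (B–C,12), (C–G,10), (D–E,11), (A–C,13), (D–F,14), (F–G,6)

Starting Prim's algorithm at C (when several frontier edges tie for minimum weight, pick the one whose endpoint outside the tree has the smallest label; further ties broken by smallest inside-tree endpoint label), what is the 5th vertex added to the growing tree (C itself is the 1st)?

D

Prim's algorithm from C:
Step 1: cheapest edge leaving the tree is C–E (10); add E.
Step 2: cheapest edge leaving the tree is E–F (9); add F.
Step 3: cheapest edge leaving the tree is F–G (6); add G.
Step 4: cheapest edge leaving the tree is D–G (10); add D.
Step 5: cheapest edge leaving the tree is B–D (8); add B.
Step 6: cheapest edge leaving the tree is A–B (13); add A.
Vertex order: C, E, F, G, D, B, A. The 5th vertex is D.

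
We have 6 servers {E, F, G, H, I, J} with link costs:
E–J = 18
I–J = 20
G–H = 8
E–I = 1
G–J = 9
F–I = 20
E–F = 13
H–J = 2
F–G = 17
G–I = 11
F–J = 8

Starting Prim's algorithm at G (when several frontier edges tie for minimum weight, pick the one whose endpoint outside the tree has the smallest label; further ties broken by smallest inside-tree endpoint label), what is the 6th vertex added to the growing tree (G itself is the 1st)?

Grow the tree from G using Prim:
Step 1: cheapest edge leaving the tree is G–H (8); add H.
Step 2: cheapest edge leaving the tree is H–J (2); add J.
Step 3: cheapest edge leaving the tree is F–J (8); add F.
Step 4: cheapest edge leaving the tree is G–I (11); add I.
Step 5: cheapest edge leaving the tree is E–I (1); add E.
Vertex order: G, H, J, F, I, E. The 6th vertex is E.

E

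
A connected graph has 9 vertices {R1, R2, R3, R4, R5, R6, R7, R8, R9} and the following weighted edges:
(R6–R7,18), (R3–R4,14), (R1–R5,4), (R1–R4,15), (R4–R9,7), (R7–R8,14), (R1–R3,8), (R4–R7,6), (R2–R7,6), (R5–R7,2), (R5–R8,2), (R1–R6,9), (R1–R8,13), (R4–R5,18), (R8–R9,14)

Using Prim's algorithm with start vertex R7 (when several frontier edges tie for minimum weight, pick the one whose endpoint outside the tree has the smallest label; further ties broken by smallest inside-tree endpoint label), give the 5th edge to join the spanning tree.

R4-R7

Prim, starting at R7.
Step 1: cheapest edge leaving the tree is R5–R7 (2); add R5.
Step 2: cheapest edge leaving the tree is R5–R8 (2); add R8.
Step 3: cheapest edge leaving the tree is R1–R5 (4); add R1.
Step 4: cheapest edge leaving the tree is R2–R7 (6); add R2.
Step 5: cheapest edge leaving the tree is R4–R7 (6); add R4.
Step 6: cheapest edge leaving the tree is R4–R9 (7); add R9.
Step 7: cheapest edge leaving the tree is R1–R3 (8); add R3.
Step 8: cheapest edge leaving the tree is R1–R6 (9); add R6.
The 5th edge added is R4–R7.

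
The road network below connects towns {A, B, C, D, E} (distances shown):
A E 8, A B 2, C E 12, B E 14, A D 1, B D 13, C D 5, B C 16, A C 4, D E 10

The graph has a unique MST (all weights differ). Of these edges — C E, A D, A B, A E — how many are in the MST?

Kruskal's algorithm — process edges by increasing weight (ties by edge label):
A D (1): add — endpoints in different components.
A B (2): add — endpoints in different components.
A C (4): add — endpoints in different components.
C D (5): skip — C and D already connected.
A E (8): add — endpoints in different components.
MST edge set: {A D, A B, A C, A E}.
Of the listed edges, {A D, A B, A E} are in the MST → 3.

3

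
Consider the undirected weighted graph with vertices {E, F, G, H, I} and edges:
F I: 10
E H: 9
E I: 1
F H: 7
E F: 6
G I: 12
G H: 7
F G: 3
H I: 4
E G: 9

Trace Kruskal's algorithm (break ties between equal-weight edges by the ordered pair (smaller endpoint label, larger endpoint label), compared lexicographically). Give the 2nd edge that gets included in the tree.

Kruskal: consider edges lightest-first.
E I (1): add — endpoints in different components.
F G (3): add — endpoints in different components.
H I (4): add — endpoints in different components.
E F (6): add — endpoints in different components.
The 2nd edge added is F G.

F-G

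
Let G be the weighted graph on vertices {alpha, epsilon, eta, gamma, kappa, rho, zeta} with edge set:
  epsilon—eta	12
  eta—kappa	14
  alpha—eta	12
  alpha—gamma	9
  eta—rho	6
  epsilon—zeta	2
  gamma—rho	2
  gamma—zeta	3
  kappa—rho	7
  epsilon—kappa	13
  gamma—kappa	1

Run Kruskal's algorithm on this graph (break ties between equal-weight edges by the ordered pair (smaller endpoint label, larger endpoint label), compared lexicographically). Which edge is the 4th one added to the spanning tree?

gamma-zeta

Kruskal: consider edges lightest-first.
gamma—kappa (1): add — endpoints in different components.
epsilon—zeta (2): add — endpoints in different components.
gamma—rho (2): add — endpoints in different components.
gamma—zeta (3): add — endpoints in different components.
eta—rho (6): add — endpoints in different components.
kappa—rho (7): skip — kappa and rho already connected.
alpha—gamma (9): add — endpoints in different components.
The 4th edge added is gamma—zeta.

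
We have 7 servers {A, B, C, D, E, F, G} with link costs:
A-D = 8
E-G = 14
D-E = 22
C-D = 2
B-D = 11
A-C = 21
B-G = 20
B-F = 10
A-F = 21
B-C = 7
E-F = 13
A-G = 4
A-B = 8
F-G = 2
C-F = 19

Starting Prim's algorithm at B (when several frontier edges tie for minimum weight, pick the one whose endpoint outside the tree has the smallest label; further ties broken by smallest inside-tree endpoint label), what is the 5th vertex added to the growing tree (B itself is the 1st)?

Grow the tree from B using Prim:
Step 1: cheapest edge leaving the tree is B-C (7); add C.
Step 2: cheapest edge leaving the tree is C-D (2); add D.
Step 3: cheapest edge leaving the tree is A-B (8); add A.
Step 4: cheapest edge leaving the tree is A-G (4); add G.
Step 5: cheapest edge leaving the tree is F-G (2); add F.
Step 6: cheapest edge leaving the tree is E-F (13); add E.
Vertex order: B, C, D, A, G, F, E. The 5th vertex is G.

G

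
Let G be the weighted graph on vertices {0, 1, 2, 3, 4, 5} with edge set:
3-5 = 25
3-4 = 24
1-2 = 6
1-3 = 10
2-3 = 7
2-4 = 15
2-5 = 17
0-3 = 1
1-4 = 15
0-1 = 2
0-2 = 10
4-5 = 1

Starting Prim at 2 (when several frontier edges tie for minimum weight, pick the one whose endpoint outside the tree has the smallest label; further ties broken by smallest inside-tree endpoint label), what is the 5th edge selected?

4-5

Grow the tree from 2 using Prim:
Step 1: frontier [1-2 6, 2-3 7, 0-2 10, 2-4 15, 2-5 17] → take 1-2 (6); add 1.
Step 2: frontier [0-1 2, 1-3 10, 1-4 15, 2-3 7, 0-2 10, 2-4 15, 2-5 17] → take 0-1 (2); add 0.
Step 3: frontier [0-3 1, 1-3 10, 1-4 15, 2-3 7, 2-4 15, 2-5 17] → take 0-3 (1); add 3.
Step 4: frontier [1-4 15, 2-4 15, 2-5 17, 3-4 24, 3-5 25] → take 1-4 (15); add 4.
Step 5: frontier [2-5 17, 3-5 25, 4-5 1] → take 4-5 (1); add 5.
The 5th edge added is 4-5.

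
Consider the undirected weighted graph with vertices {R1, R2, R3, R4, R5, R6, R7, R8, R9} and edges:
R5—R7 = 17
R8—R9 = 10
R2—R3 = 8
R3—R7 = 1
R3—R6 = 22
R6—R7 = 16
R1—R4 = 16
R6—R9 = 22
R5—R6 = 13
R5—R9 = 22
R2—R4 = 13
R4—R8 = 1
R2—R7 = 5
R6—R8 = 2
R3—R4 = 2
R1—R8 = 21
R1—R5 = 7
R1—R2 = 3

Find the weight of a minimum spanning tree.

Prim's algorithm from R6:
Step 1: cheapest edge leaving the tree is R6—R8 (2); add R8.
Step 2: cheapest edge leaving the tree is R4—R8 (1); add R4.
Step 3: cheapest edge leaving the tree is R3—R4 (2); add R3.
Step 4: cheapest edge leaving the tree is R3—R7 (1); add R7.
Step 5: cheapest edge leaving the tree is R2—R7 (5); add R2.
Step 6: cheapest edge leaving the tree is R1—R2 (3); add R1.
Step 7: cheapest edge leaving the tree is R1—R5 (7); add R5.
Step 8: cheapest edge leaving the tree is R8—R9 (10); add R9.
MST edges: R6—R8, R4—R8, R3—R4, R3—R7, R2—R7, R1—R2, R1—R5, R8—R9; total weight 2+1+2+1+5+3+7+10 = 31.

31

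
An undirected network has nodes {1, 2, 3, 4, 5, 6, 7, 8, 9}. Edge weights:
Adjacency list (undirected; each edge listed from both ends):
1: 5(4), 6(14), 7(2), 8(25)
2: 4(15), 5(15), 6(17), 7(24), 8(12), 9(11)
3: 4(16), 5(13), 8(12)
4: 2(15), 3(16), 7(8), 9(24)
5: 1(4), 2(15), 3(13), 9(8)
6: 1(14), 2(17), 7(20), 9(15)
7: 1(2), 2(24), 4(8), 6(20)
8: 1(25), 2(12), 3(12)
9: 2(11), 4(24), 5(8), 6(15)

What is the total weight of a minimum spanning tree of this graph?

71

Prim, starting at 1.
Step 1: cheapest edge leaving the tree is 1–7 (2); add 7.
Step 2: cheapest edge leaving the tree is 1–5 (4); add 5.
Step 3: cheapest edge leaving the tree is 4–7 (8); add 4.
Step 4: cheapest edge leaving the tree is 5–9 (8); add 9.
Step 5: cheapest edge leaving the tree is 2–9 (11); add 2.
Step 6: cheapest edge leaving the tree is 2–8 (12); add 8.
Step 7: cheapest edge leaving the tree is 3–8 (12); add 3.
Step 8: cheapest edge leaving the tree is 1–6 (14); add 6.
MST edges: 1–7, 1–5, 4–7, 5–9, 2–9, 2–8, 3–8, 1–6; total weight 2+4+8+8+11+12+12+14 = 71.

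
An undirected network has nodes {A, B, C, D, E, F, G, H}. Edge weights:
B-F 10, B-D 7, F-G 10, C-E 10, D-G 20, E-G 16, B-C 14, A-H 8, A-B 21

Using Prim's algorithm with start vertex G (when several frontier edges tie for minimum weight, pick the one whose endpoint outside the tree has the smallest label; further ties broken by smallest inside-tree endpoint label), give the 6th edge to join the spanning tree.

A-B

Prim, starting at G.
Step 1: cheapest edge leaving the tree is F-G (10); add F.
Step 2: cheapest edge leaving the tree is B-F (10); add B.
Step 3: cheapest edge leaving the tree is B-D (7); add D.
Step 4: cheapest edge leaving the tree is B-C (14); add C.
Step 5: cheapest edge leaving the tree is C-E (10); add E.
Step 6: cheapest edge leaving the tree is A-B (21); add A.
Step 7: cheapest edge leaving the tree is A-H (8); add H.
The 6th edge added is A-B.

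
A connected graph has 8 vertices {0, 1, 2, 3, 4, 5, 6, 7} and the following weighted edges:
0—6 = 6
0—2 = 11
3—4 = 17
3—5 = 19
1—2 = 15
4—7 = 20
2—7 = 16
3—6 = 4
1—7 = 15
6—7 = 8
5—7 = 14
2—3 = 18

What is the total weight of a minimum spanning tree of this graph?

75

Kruskal's algorithm — process edges by increasing weight (ties by edge label):
3—6 (4): add — endpoints in different components.
0—6 (6): add — endpoints in different components.
6—7 (8): add — endpoints in different components.
0—2 (11): add — endpoints in different components.
5—7 (14): add — endpoints in different components.
1—2 (15): add — endpoints in different components.
1—7 (15): skip — 1 and 7 already connected.
2—7 (16): skip — 2 and 7 already connected.
3—4 (17): add — endpoints in different components.
MST edges: 3—6, 0—6, 6—7, 0—2, 5—7, 1—2, 3—4; total weight 4+6+8+11+14+15+17 = 75.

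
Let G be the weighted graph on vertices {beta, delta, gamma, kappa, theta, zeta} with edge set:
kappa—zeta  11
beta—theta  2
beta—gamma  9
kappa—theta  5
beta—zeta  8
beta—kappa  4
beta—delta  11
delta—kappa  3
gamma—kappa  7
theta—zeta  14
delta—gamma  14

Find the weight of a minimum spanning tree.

Kruskal: consider edges lightest-first.
beta—theta (2): add. Components now {delta} {beta,theta} {kappa} {zeta} {gamma}
delta—kappa (3): add. Components now {delta,kappa} {beta,theta} {zeta} {gamma}
beta—kappa (4): add. Components now {beta,delta,kappa,theta} {zeta} {gamma}
kappa—theta (5): skip — theta and kappa already connected.
gamma—kappa (7): add. Components now {beta,delta,gamma,kappa,theta} {zeta}
beta—zeta (8): add. Components now {beta,delta,gamma,kappa,theta,zeta}
MST edges: beta—theta, delta—kappa, beta—kappa, gamma—kappa, beta—zeta; total weight 2+3+4+7+8 = 24.

24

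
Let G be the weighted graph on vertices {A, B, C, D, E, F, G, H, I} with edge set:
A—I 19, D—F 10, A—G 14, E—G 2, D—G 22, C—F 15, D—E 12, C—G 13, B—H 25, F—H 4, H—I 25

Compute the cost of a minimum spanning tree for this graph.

99

Sort edges by weight, then run Kruskal:
E—G (2): add — endpoints in different components.
F—H (4): add — endpoints in different components.
D—F (10): add — endpoints in different components.
D—E (12): add — endpoints in different components.
C—G (13): add — endpoints in different components.
A—G (14): add — endpoints in different components.
C—F (15): skip — C and F already connected.
A—I (19): add — endpoints in different components.
D—G (22): skip — D and G already connected.
B—H (25): add — endpoints in different components.
MST edges: E—G, F—H, D—F, D—E, C—G, A—G, A—I, B—H; total weight 2+4+10+12+13+14+19+25 = 99.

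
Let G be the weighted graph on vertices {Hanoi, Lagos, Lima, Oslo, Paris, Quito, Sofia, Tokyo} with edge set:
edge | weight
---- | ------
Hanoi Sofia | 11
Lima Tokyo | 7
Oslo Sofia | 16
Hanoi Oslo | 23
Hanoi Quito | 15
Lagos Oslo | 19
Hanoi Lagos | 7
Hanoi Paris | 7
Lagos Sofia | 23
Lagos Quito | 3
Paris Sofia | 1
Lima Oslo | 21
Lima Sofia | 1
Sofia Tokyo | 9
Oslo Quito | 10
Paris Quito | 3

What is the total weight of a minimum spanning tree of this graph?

32

Prim, starting at Lima.
Step 1: cheapest edge leaving the tree is Lima Sofia (1); add Sofia.
Step 2: cheapest edge leaving the tree is Paris Sofia (1); add Paris.
Step 3: cheapest edge leaving the tree is Paris Quito (3); add Quito.
Step 4: cheapest edge leaving the tree is Lagos Quito (3); add Lagos.
Step 5: cheapest edge leaving the tree is Hanoi Lagos (7); add Hanoi.
Step 6: cheapest edge leaving the tree is Lima Tokyo (7); add Tokyo.
Step 7: cheapest edge leaving the tree is Oslo Quito (10); add Oslo.
MST edges: Lima Sofia, Paris Sofia, Paris Quito, Lagos Quito, Hanoi Lagos, Lima Tokyo, Oslo Quito; total weight 1+1+3+3+7+7+10 = 32.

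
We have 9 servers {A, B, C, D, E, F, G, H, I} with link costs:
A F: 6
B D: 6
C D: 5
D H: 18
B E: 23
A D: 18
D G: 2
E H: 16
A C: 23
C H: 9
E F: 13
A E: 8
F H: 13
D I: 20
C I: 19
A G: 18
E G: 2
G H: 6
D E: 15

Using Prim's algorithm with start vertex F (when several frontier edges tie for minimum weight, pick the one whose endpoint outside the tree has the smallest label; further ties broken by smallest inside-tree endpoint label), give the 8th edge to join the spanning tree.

Prim, starting at F.
Step 1: cheapest edge leaving the tree is A F (6); add A.
Step 2: cheapest edge leaving the tree is A E (8); add E.
Step 3: cheapest edge leaving the tree is E G (2); add G.
Step 4: cheapest edge leaving the tree is D G (2); add D.
Step 5: cheapest edge leaving the tree is C D (5); add C.
Step 6: cheapest edge leaving the tree is B D (6); add B.
Step 7: cheapest edge leaving the tree is G H (6); add H.
Step 8: cheapest edge leaving the tree is C I (19); add I.
The 8th edge added is C I.

C-I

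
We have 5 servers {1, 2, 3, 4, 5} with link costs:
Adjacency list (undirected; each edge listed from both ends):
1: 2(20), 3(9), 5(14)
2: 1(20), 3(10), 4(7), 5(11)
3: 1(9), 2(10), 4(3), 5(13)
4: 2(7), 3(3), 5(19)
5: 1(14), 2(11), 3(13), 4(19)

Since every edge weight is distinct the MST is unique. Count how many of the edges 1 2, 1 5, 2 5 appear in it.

Kruskal: consider edges lightest-first.
3 4 (3): add. Components now {1} {2} {3,4} {5}
2 4 (7): add. Components now {1} {2,3,4} {5}
1 3 (9): add. Components now {1,2,3,4} {5}
2 3 (10): skip — 2 and 3 already connected.
2 5 (11): add. Components now {1,2,3,4,5}
MST edge set: {3 4, 2 4, 1 3, 2 5}.
Of the listed edges, {2 5} are in the MST → 1.

1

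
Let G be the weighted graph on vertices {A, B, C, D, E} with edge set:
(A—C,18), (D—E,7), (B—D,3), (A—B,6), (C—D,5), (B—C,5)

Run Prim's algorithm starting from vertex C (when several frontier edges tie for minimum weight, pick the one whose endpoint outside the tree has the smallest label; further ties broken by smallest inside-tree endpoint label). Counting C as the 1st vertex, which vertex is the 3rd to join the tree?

Grow the tree from C using Prim:
Step 1: cheapest edge leaving the tree is B—C (5); add B.
Step 2: cheapest edge leaving the tree is B—D (3); add D.
Step 3: cheapest edge leaving the tree is A—B (6); add A.
Step 4: cheapest edge leaving the tree is D—E (7); add E.
Vertex order: C, B, D, A, E. The 3rd vertex is D.

D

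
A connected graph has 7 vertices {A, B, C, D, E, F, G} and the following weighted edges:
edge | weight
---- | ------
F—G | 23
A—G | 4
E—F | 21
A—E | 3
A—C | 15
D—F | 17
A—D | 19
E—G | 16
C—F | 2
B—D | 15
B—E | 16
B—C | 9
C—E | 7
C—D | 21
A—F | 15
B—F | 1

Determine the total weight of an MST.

Kruskal's algorithm — process edges by increasing weight (ties by edge label):
B—F (1): add. Components now {A} {B,F} {C} {D} {E} {G}
C—F (2): add. Components now {A} {B,C,F} {D} {E} {G}
A—E (3): add. Components now {A,E} {B,C,F} {D} {G}
A—G (4): add. Components now {A,E,G} {B,C,F} {D}
C—E (7): add. Components now {A,B,C,E,F,G} {D}
B—C (9): skip — B and C already connected.
A—C (15): skip — A and C already connected.
A—F (15): skip — A and F already connected.
B—D (15): add. Components now {A,B,C,D,E,F,G}
MST edges: B—F, C—F, A—E, A—G, C—E, B—D; total weight 1+2+3+4+7+15 = 32.

32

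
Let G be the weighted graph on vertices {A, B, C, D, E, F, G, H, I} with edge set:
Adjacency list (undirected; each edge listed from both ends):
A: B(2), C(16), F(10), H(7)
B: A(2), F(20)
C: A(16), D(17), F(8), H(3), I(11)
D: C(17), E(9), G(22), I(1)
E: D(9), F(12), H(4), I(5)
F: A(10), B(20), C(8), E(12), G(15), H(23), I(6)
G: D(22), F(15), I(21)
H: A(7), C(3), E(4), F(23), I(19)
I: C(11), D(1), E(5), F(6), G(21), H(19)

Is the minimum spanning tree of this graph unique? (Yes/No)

Yes

Sort edges by weight, then run Kruskal:
D–I (1): add — endpoints in different components.
A–B (2): add — endpoints in different components.
C–H (3): add — endpoints in different components.
E–H (4): add — endpoints in different components.
E–I (5): add — endpoints in different components.
F–I (6): add — endpoints in different components.
A–H (7): add — endpoints in different components.
C–F (8): skip — C and F already connected.
D–E (9): skip — D and E already connected.
A–F (10): skip — A and F already connected.
C–I (11): skip — C and I already connected.
E–F (12): skip — E and F already connected.
F–G (15): add — endpoints in different components.
Every non-tree edge has weight strictly greater than the heaviest edge on the tree path between its endpoints, so the MST is unique.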